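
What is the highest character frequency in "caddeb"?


Input: caddeb
Character counts:
  'a': 1
  'b': 1
  'c': 1
  'd': 2
  'e': 1
Maximum frequency: 2

2


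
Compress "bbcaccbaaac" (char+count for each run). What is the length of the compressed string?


Input: bbcaccbaaac
Runs:
  'b' x 2 => "b2"
  'c' x 1 => "c1"
  'a' x 1 => "a1"
  'c' x 2 => "c2"
  'b' x 1 => "b1"
  'a' x 3 => "a3"
  'c' x 1 => "c1"
Compressed: "b2c1a1c2b1a3c1"
Compressed length: 14

14


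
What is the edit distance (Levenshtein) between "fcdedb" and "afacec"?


Computing edit distance: "fcdedb" -> "afacec"
DP table:
           a    f    a    c    e    c
      0    1    2    3    4    5    6
  f   1    1    1    2    3    4    5
  c   2    2    2    2    2    3    4
  d   3    3    3    3    3    3    4
  e   4    4    4    4    4    3    4
  d   5    5    5    5    5    4    4
  b   6    6    6    6    6    5    5
Edit distance = dp[6][6] = 5

5


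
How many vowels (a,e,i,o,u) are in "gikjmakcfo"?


Input: gikjmakcfo
Checking each character:
  'g' at position 0: consonant
  'i' at position 1: vowel (running total: 1)
  'k' at position 2: consonant
  'j' at position 3: consonant
  'm' at position 4: consonant
  'a' at position 5: vowel (running total: 2)
  'k' at position 6: consonant
  'c' at position 7: consonant
  'f' at position 8: consonant
  'o' at position 9: vowel (running total: 3)
Total vowels: 3

3


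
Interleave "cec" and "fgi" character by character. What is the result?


Interleaving "cec" and "fgi":
  Position 0: 'c' from first, 'f' from second => "cf"
  Position 1: 'e' from first, 'g' from second => "eg"
  Position 2: 'c' from first, 'i' from second => "ci"
Result: cfegci

cfegci


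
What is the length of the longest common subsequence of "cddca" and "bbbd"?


LCS of "cddca" and "bbbd"
DP table:
           b    b    b    d
      0    0    0    0    0
  c   0    0    0    0    0
  d   0    0    0    0    1
  d   0    0    0    0    1
  c   0    0    0    0    1
  a   0    0    0    0    1
LCS length = dp[5][4] = 1

1


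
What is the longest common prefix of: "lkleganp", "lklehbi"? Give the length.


Words: lkleganp, lklehbi
  Position 0: all 'l' => match
  Position 1: all 'k' => match
  Position 2: all 'l' => match
  Position 3: all 'e' => match
  Position 4: ('g', 'h') => mismatch, stop
LCP = "lkle" (length 4)

4


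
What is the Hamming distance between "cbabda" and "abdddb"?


Comparing "cbabda" and "abdddb" position by position:
  Position 0: 'c' vs 'a' => differ
  Position 1: 'b' vs 'b' => same
  Position 2: 'a' vs 'd' => differ
  Position 3: 'b' vs 'd' => differ
  Position 4: 'd' vs 'd' => same
  Position 5: 'a' vs 'b' => differ
Total differences (Hamming distance): 4

4


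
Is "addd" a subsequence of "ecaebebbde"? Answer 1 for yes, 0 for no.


Check if "addd" is a subsequence of "ecaebebbde"
Greedy scan:
  Position 0 ('e'): no match needed
  Position 1 ('c'): no match needed
  Position 2 ('a'): matches sub[0] = 'a'
  Position 3 ('e'): no match needed
  Position 4 ('b'): no match needed
  Position 5 ('e'): no match needed
  Position 6 ('b'): no match needed
  Position 7 ('b'): no match needed
  Position 8 ('d'): matches sub[1] = 'd'
  Position 9 ('e'): no match needed
Only matched 2/4 characters => not a subsequence

0


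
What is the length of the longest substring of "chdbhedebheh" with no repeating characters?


Input: "chdbhedebheh"
Sliding window (track last position of each char):
  Position 0 ('c'): window [0,0] length 1 -- new best
  Position 1 ('h'): window [0,1] length 2 -- new best
  Position 2 ('d'): window [0,2] length 3 -- new best
  Position 3 ('b'): window [0,3] length 4 -- new best
  Position 4 ('h'): repeat (last at 1), move window start to 2
  Position 4 ('h'): window [2,4] length 3
  Position 5 ('e'): window [2,5] length 4
  Position 6 ('d'): repeat (last at 2), move window start to 3
  Position 6 ('d'): window [3,6] length 4
  Position 7 ('e'): repeat (last at 5), move window start to 6
  Position 7 ('e'): window [6,7] length 2
  Position 8 ('b'): window [6,8] length 3
  Position 9 ('h'): window [6,9] length 4
  Position 10 ('e'): repeat (last at 7), move window start to 8
  Position 10 ('e'): window [8,10] length 3
  Position 11 ('h'): repeat (last at 9), move window start to 10
  Position 11 ('h'): window [10,11] length 2
Longest substring with no repeats: "chdb" with length 4

4


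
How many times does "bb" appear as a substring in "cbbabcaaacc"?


Searching for "bb" in "cbbabcaaacc"
Scanning each position:
  Position 0: "cb" => no
  Position 1: "bb" => MATCH
  Position 2: "ba" => no
  Position 3: "ab" => no
  Position 4: "bc" => no
  Position 5: "ca" => no
  Position 6: "aa" => no
  Position 7: "aa" => no
  Position 8: "ac" => no
  Position 9: "cc" => no
Total occurrences: 1

1


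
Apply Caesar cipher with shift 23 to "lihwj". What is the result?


Caesar cipher: shift "lihwj" by 23
  'l' (pos 11) + 23 = pos 8 = 'i'
  'i' (pos 8) + 23 = pos 5 = 'f'
  'h' (pos 7) + 23 = pos 4 = 'e'
  'w' (pos 22) + 23 = pos 19 = 't'
  'j' (pos 9) + 23 = pos 6 = 'g'
Result: ifetg

ifetg


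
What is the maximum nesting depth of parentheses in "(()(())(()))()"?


Input: "(()(())(()))()"
Tracking depth:
  Position 0 '(': depth becomes 1
  Position 1 '(': depth becomes 2
  Position 2 ')': depth becomes 1
  Position 3 '(': depth becomes 2
  Position 4 '(': depth becomes 3
  Position 5 ')': depth becomes 2
  Position 6 ')': depth becomes 1
  Position 7 '(': depth becomes 2
  Position 8 '(': depth becomes 3
  Position 9 ')': depth becomes 2
  Position 10 ')': depth becomes 1
  Position 11 ')': depth becomes 0
  Position 12 '(': depth becomes 1
  Position 13 ')': depth becomes 0
Maximum depth reached: 3

3


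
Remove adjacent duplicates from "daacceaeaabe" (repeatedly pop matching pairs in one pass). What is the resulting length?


Input: daacceaeaabe
Stack-based adjacent duplicate removal:
  Read 'd': push. Stack: d
  Read 'a': push. Stack: da
  Read 'a': matches stack top 'a' => pop. Stack: d
  Read 'c': push. Stack: dc
  Read 'c': matches stack top 'c' => pop. Stack: d
  Read 'e': push. Stack: de
  Read 'a': push. Stack: dea
  Read 'e': push. Stack: deae
  Read 'a': push. Stack: deaea
  Read 'a': matches stack top 'a' => pop. Stack: deae
  Read 'b': push. Stack: deaeb
  Read 'e': push. Stack: deaebe
Final stack: "deaebe" (length 6)

6


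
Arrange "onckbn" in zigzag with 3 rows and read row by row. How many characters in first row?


Zigzag "onckbn" into 3 rows:
Placing characters:
  'o' => row 0
  'n' => row 1
  'c' => row 2
  'k' => row 1
  'b' => row 0
  'n' => row 1
Rows:
  Row 0: "ob"
  Row 1: "nkn"
  Row 2: "c"
First row length: 2

2


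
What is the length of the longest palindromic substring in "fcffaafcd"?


Input: "fcffaafcd"
Checking substrings for palindromes:
  [3:7] "faaf" (len 4) => palindrome
  [0:3] "fcf" (len 3) => palindrome
  [2:4] "ff" (len 2) => palindrome
  [4:6] "aa" (len 2) => palindrome
Longest palindromic substring: "faaf" with length 4

4


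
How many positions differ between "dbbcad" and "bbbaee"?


Comparing "dbbcad" and "bbbaee" position by position:
  Position 0: 'd' vs 'b' => DIFFER
  Position 1: 'b' vs 'b' => same
  Position 2: 'b' vs 'b' => same
  Position 3: 'c' vs 'a' => DIFFER
  Position 4: 'a' vs 'e' => DIFFER
  Position 5: 'd' vs 'e' => DIFFER
Positions that differ: 4

4


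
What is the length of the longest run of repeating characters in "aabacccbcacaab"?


Input: "aabacccbcacaab"
Scanning for longest run:
  Position 1 ('a'): continues run of 'a', length=2
  Position 2 ('b'): new char, reset run to 1
  Position 3 ('a'): new char, reset run to 1
  Position 4 ('c'): new char, reset run to 1
  Position 5 ('c'): continues run of 'c', length=2
  Position 6 ('c'): continues run of 'c', length=3
  Position 7 ('b'): new char, reset run to 1
  Position 8 ('c'): new char, reset run to 1
  Position 9 ('a'): new char, reset run to 1
  Position 10 ('c'): new char, reset run to 1
  Position 11 ('a'): new char, reset run to 1
  Position 12 ('a'): continues run of 'a', length=2
  Position 13 ('b'): new char, reset run to 1
Longest run: 'c' with length 3

3


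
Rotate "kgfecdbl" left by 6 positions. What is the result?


Input: "kgfecdbl", rotate left by 6
First 6 characters: "kgfecd"
Remaining characters: "bl"
Concatenate remaining + first: "bl" + "kgfecd" = "blkgfecd"

blkgfecd


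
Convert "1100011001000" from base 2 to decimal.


Input: "1100011001000" in base 2
Positional expansion:
  Digit '1' (value 1) x 2^12 = 4096
  Digit '1' (value 1) x 2^11 = 2048
  Digit '0' (value 0) x 2^10 = 0
  Digit '0' (value 0) x 2^9 = 0
  Digit '0' (value 0) x 2^8 = 0
  Digit '1' (value 1) x 2^7 = 128
  Digit '1' (value 1) x 2^6 = 64
  Digit '0' (value 0) x 2^5 = 0
  Digit '0' (value 0) x 2^4 = 0
  Digit '1' (value 1) x 2^3 = 8
  Digit '0' (value 0) x 2^2 = 0
  Digit '0' (value 0) x 2^1 = 0
  Digit '0' (value 0) x 2^0 = 0
Sum = 6344

6344


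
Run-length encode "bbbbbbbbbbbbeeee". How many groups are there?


Input: bbbbbbbbbbbbeeee
Scanning for consecutive runs:
  Group 1: 'b' x 12 (positions 0-11)
  Group 2: 'e' x 4 (positions 12-15)
Total groups: 2

2


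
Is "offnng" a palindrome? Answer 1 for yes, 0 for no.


Input: offnng
Reversed: gnnffo
  Compare pos 0 ('o') with pos 5 ('g'): MISMATCH
  Compare pos 1 ('f') with pos 4 ('n'): MISMATCH
  Compare pos 2 ('f') with pos 3 ('n'): MISMATCH
Result: not a palindrome

0


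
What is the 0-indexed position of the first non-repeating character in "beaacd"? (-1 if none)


Input: beaacd
Character frequencies:
  'a': 2
  'b': 1
  'c': 1
  'd': 1
  'e': 1
Scanning left to right for freq == 1:
  Position 0 ('b'): unique! => answer = 0

0


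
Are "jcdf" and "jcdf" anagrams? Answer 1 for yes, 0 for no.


Strings: "jcdf", "jcdf"
Sorted first:  cdfj
Sorted second: cdfj
Sorted forms match => anagrams

1


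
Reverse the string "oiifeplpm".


Input: oiifeplpm
Reading characters right to left:
  Position 8: 'm'
  Position 7: 'p'
  Position 6: 'l'
  Position 5: 'p'
  Position 4: 'e'
  Position 3: 'f'
  Position 2: 'i'
  Position 1: 'i'
  Position 0: 'o'
Reversed: mplpefiio

mplpefiio


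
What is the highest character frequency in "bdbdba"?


Input: bdbdba
Character counts:
  'a': 1
  'b': 3
  'd': 2
Maximum frequency: 3

3


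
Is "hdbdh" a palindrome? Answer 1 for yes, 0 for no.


Input: hdbdh
Reversed: hdbdh
  Compare pos 0 ('h') with pos 4 ('h'): match
  Compare pos 1 ('d') with pos 3 ('d'): match
Result: palindrome

1


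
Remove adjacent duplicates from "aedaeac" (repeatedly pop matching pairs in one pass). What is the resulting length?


Input: aedaeac
Stack-based adjacent duplicate removal:
  Read 'a': push. Stack: a
  Read 'e': push. Stack: ae
  Read 'd': push. Stack: aed
  Read 'a': push. Stack: aeda
  Read 'e': push. Stack: aedae
  Read 'a': push. Stack: aedaea
  Read 'c': push. Stack: aedaeac
Final stack: "aedaeac" (length 7)

7


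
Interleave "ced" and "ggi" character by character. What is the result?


Interleaving "ced" and "ggi":
  Position 0: 'c' from first, 'g' from second => "cg"
  Position 1: 'e' from first, 'g' from second => "eg"
  Position 2: 'd' from first, 'i' from second => "di"
Result: cgegdi

cgegdi


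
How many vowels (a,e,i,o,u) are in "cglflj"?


Input: cglflj
Checking each character:
  'c' at position 0: consonant
  'g' at position 1: consonant
  'l' at position 2: consonant
  'f' at position 3: consonant
  'l' at position 4: consonant
  'j' at position 5: consonant
Total vowels: 0

0


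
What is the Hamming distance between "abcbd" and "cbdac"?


Comparing "abcbd" and "cbdac" position by position:
  Position 0: 'a' vs 'c' => differ
  Position 1: 'b' vs 'b' => same
  Position 2: 'c' vs 'd' => differ
  Position 3: 'b' vs 'a' => differ
  Position 4: 'd' vs 'c' => differ
Total differences (Hamming distance): 4

4


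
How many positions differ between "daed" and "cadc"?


Comparing "daed" and "cadc" position by position:
  Position 0: 'd' vs 'c' => DIFFER
  Position 1: 'a' vs 'a' => same
  Position 2: 'e' vs 'd' => DIFFER
  Position 3: 'd' vs 'c' => DIFFER
Positions that differ: 3

3


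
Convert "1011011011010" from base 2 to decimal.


Input: "1011011011010" in base 2
Positional expansion:
  Digit '1' (value 1) x 2^12 = 4096
  Digit '0' (value 0) x 2^11 = 0
  Digit '1' (value 1) x 2^10 = 1024
  Digit '1' (value 1) x 2^9 = 512
  Digit '0' (value 0) x 2^8 = 0
  Digit '1' (value 1) x 2^7 = 128
  Digit '1' (value 1) x 2^6 = 64
  Digit '0' (value 0) x 2^5 = 0
  Digit '1' (value 1) x 2^4 = 16
  Digit '1' (value 1) x 2^3 = 8
  Digit '0' (value 0) x 2^2 = 0
  Digit '1' (value 1) x 2^1 = 2
  Digit '0' (value 0) x 2^0 = 0
Sum = 5850

5850


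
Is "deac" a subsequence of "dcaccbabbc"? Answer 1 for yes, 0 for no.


Check if "deac" is a subsequence of "dcaccbabbc"
Greedy scan:
  Position 0 ('d'): matches sub[0] = 'd'
  Position 1 ('c'): no match needed
  Position 2 ('a'): no match needed
  Position 3 ('c'): no match needed
  Position 4 ('c'): no match needed
  Position 5 ('b'): no match needed
  Position 6 ('a'): no match needed
  Position 7 ('b'): no match needed
  Position 8 ('b'): no match needed
  Position 9 ('c'): no match needed
Only matched 1/4 characters => not a subsequence

0


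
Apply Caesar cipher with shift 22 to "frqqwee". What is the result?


Caesar cipher: shift "frqqwee" by 22
  'f' (pos 5) + 22 = pos 1 = 'b'
  'r' (pos 17) + 22 = pos 13 = 'n'
  'q' (pos 16) + 22 = pos 12 = 'm'
  'q' (pos 16) + 22 = pos 12 = 'm'
  'w' (pos 22) + 22 = pos 18 = 's'
  'e' (pos 4) + 22 = pos 0 = 'a'
  'e' (pos 4) + 22 = pos 0 = 'a'
Result: bnmmsaa

bnmmsaa


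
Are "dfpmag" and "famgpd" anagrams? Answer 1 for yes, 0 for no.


Strings: "dfpmag", "famgpd"
Sorted first:  adfgmp
Sorted second: adfgmp
Sorted forms match => anagrams

1


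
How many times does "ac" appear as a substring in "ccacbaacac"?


Searching for "ac" in "ccacbaacac"
Scanning each position:
  Position 0: "cc" => no
  Position 1: "ca" => no
  Position 2: "ac" => MATCH
  Position 3: "cb" => no
  Position 4: "ba" => no
  Position 5: "aa" => no
  Position 6: "ac" => MATCH
  Position 7: "ca" => no
  Position 8: "ac" => MATCH
Total occurrences: 3

3


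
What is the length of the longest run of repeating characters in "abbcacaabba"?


Input: "abbcacaabba"
Scanning for longest run:
  Position 1 ('b'): new char, reset run to 1
  Position 2 ('b'): continues run of 'b', length=2
  Position 3 ('c'): new char, reset run to 1
  Position 4 ('a'): new char, reset run to 1
  Position 5 ('c'): new char, reset run to 1
  Position 6 ('a'): new char, reset run to 1
  Position 7 ('a'): continues run of 'a', length=2
  Position 8 ('b'): new char, reset run to 1
  Position 9 ('b'): continues run of 'b', length=2
  Position 10 ('a'): new char, reset run to 1
Longest run: 'b' with length 2

2


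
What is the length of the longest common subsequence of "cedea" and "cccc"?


LCS of "cedea" and "cccc"
DP table:
           c    c    c    c
      0    0    0    0    0
  c   0    1    1    1    1
  e   0    1    1    1    1
  d   0    1    1    1    1
  e   0    1    1    1    1
  a   0    1    1    1    1
LCS length = dp[5][4] = 1

1


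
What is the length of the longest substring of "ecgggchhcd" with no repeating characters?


Input: "ecgggchhcd"
Sliding window (track last position of each char):
  Position 0 ('e'): window [0,0] length 1 -- new best
  Position 1 ('c'): window [0,1] length 2 -- new best
  Position 2 ('g'): window [0,2] length 3 -- new best
  Position 3 ('g'): repeat (last at 2), move window start to 3
  Position 3 ('g'): window [3,3] length 1
  Position 4 ('g'): repeat (last at 3), move window start to 4
  Position 4 ('g'): window [4,4] length 1
  Position 5 ('c'): window [4,5] length 2
  Position 6 ('h'): window [4,6] length 3
  Position 7 ('h'): repeat (last at 6), move window start to 7
  Position 7 ('h'): window [7,7] length 1
  Position 8 ('c'): window [7,8] length 2
  Position 9 ('d'): window [7,9] length 3
Longest substring with no repeats: "ecg" with length 3

3


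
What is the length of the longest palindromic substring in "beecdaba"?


Input: "beecdaba"
Checking substrings for palindromes:
  [5:8] "aba" (len 3) => palindrome
  [1:3] "ee" (len 2) => palindrome
Longest palindromic substring: "aba" with length 3

3


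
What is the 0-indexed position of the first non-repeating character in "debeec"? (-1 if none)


Input: debeec
Character frequencies:
  'b': 1
  'c': 1
  'd': 1
  'e': 3
Scanning left to right for freq == 1:
  Position 0 ('d'): unique! => answer = 0

0


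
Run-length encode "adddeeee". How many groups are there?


Input: adddeeee
Scanning for consecutive runs:
  Group 1: 'a' x 1 (positions 0-0)
  Group 2: 'd' x 3 (positions 1-3)
  Group 3: 'e' x 4 (positions 4-7)
Total groups: 3

3


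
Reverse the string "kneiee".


Input: kneiee
Reading characters right to left:
  Position 5: 'e'
  Position 4: 'e'
  Position 3: 'i'
  Position 2: 'e'
  Position 1: 'n'
  Position 0: 'k'
Reversed: eeienk

eeienk


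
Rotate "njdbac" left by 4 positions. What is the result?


Input: "njdbac", rotate left by 4
First 4 characters: "njdb"
Remaining characters: "ac"
Concatenate remaining + first: "ac" + "njdb" = "acnjdb"

acnjdb


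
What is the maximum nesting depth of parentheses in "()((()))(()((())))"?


Input: "()((()))(()((())))"
Tracking depth:
  Position 0 '(': depth becomes 1
  Position 1 ')': depth becomes 0
  Position 2 '(': depth becomes 1
  Position 3 '(': depth becomes 2
  Position 4 '(': depth becomes 3
  Position 5 ')': depth becomes 2
  Position 6 ')': depth becomes 1
  Position 7 ')': depth becomes 0
  Position 8 '(': depth becomes 1
  Position 9 '(': depth becomes 2
  Position 10 ')': depth becomes 1
  Position 11 '(': depth becomes 2
  Position 12 '(': depth becomes 3
  Position 13 '(': depth becomes 4
  Position 14 ')': depth becomes 3
  Position 15 ')': depth becomes 2
  Position 16 ')': depth becomes 1
  Position 17 ')': depth becomes 0
Maximum depth reached: 4

4


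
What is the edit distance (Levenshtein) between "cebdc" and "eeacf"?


Computing edit distance: "cebdc" -> "eeacf"
DP table:
           e    e    a    c    f
      0    1    2    3    4    5
  c   1    1    2    3    3    4
  e   2    1    1    2    3    4
  b   3    2    2    2    3    4
  d   4    3    3    3    3    4
  c   5    4    4    4    3    4
Edit distance = dp[5][5] = 4

4


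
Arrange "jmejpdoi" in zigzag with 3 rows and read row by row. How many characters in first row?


Zigzag "jmejpdoi" into 3 rows:
Placing characters:
  'j' => row 0
  'm' => row 1
  'e' => row 2
  'j' => row 1
  'p' => row 0
  'd' => row 1
  'o' => row 2
  'i' => row 1
Rows:
  Row 0: "jp"
  Row 1: "mjdi"
  Row 2: "eo"
First row length: 2

2


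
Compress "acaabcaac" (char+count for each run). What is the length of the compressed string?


Input: acaabcaac
Runs:
  'a' x 1 => "a1"
  'c' x 1 => "c1"
  'a' x 2 => "a2"
  'b' x 1 => "b1"
  'c' x 1 => "c1"
  'a' x 2 => "a2"
  'c' x 1 => "c1"
Compressed: "a1c1a2b1c1a2c1"
Compressed length: 14

14


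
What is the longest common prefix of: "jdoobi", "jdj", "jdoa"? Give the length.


Words: jdoobi, jdj, jdoa
  Position 0: all 'j' => match
  Position 1: all 'd' => match
  Position 2: ('o', 'j', 'o') => mismatch, stop
LCP = "jd" (length 2)

2


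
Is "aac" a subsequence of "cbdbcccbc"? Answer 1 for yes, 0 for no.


Check if "aac" is a subsequence of "cbdbcccbc"
Greedy scan:
  Position 0 ('c'): no match needed
  Position 1 ('b'): no match needed
  Position 2 ('d'): no match needed
  Position 3 ('b'): no match needed
  Position 4 ('c'): no match needed
  Position 5 ('c'): no match needed
  Position 6 ('c'): no match needed
  Position 7 ('b'): no match needed
  Position 8 ('c'): no match needed
Only matched 0/3 characters => not a subsequence

0


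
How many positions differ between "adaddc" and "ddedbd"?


Comparing "adaddc" and "ddedbd" position by position:
  Position 0: 'a' vs 'd' => DIFFER
  Position 1: 'd' vs 'd' => same
  Position 2: 'a' vs 'e' => DIFFER
  Position 3: 'd' vs 'd' => same
  Position 4: 'd' vs 'b' => DIFFER
  Position 5: 'c' vs 'd' => DIFFER
Positions that differ: 4

4


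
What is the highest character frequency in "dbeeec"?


Input: dbeeec
Character counts:
  'b': 1
  'c': 1
  'd': 1
  'e': 3
Maximum frequency: 3

3


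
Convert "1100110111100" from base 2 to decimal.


Input: "1100110111100" in base 2
Positional expansion:
  Digit '1' (value 1) x 2^12 = 4096
  Digit '1' (value 1) x 2^11 = 2048
  Digit '0' (value 0) x 2^10 = 0
  Digit '0' (value 0) x 2^9 = 0
  Digit '1' (value 1) x 2^8 = 256
  Digit '1' (value 1) x 2^7 = 128
  Digit '0' (value 0) x 2^6 = 0
  Digit '1' (value 1) x 2^5 = 32
  Digit '1' (value 1) x 2^4 = 16
  Digit '1' (value 1) x 2^3 = 8
  Digit '1' (value 1) x 2^2 = 4
  Digit '0' (value 0) x 2^1 = 0
  Digit '0' (value 0) x 2^0 = 0
Sum = 6588

6588


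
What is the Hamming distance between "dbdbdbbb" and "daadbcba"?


Comparing "dbdbdbbb" and "daadbcba" position by position:
  Position 0: 'd' vs 'd' => same
  Position 1: 'b' vs 'a' => differ
  Position 2: 'd' vs 'a' => differ
  Position 3: 'b' vs 'd' => differ
  Position 4: 'd' vs 'b' => differ
  Position 5: 'b' vs 'c' => differ
  Position 6: 'b' vs 'b' => same
  Position 7: 'b' vs 'a' => differ
Total differences (Hamming distance): 6

6


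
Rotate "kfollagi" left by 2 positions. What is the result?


Input: "kfollagi", rotate left by 2
First 2 characters: "kf"
Remaining characters: "ollagi"
Concatenate remaining + first: "ollagi" + "kf" = "ollagikf"

ollagikf


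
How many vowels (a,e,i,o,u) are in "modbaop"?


Input: modbaop
Checking each character:
  'm' at position 0: consonant
  'o' at position 1: vowel (running total: 1)
  'd' at position 2: consonant
  'b' at position 3: consonant
  'a' at position 4: vowel (running total: 2)
  'o' at position 5: vowel (running total: 3)
  'p' at position 6: consonant
Total vowels: 3

3


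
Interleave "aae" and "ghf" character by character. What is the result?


Interleaving "aae" and "ghf":
  Position 0: 'a' from first, 'g' from second => "ag"
  Position 1: 'a' from first, 'h' from second => "ah"
  Position 2: 'e' from first, 'f' from second => "ef"
Result: agahef

agahef


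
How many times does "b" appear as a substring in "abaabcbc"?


Searching for "b" in "abaabcbc"
Scanning each position:
  Position 0: "a" => no
  Position 1: "b" => MATCH
  Position 2: "a" => no
  Position 3: "a" => no
  Position 4: "b" => MATCH
  Position 5: "c" => no
  Position 6: "b" => MATCH
  Position 7: "c" => no
Total occurrences: 3

3


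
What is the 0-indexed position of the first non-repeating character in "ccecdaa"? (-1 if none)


Input: ccecdaa
Character frequencies:
  'a': 2
  'c': 3
  'd': 1
  'e': 1
Scanning left to right for freq == 1:
  Position 0 ('c'): freq=3, skip
  Position 1 ('c'): freq=3, skip
  Position 2 ('e'): unique! => answer = 2

2


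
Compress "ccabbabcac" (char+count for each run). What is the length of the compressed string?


Input: ccabbabcac
Runs:
  'c' x 2 => "c2"
  'a' x 1 => "a1"
  'b' x 2 => "b2"
  'a' x 1 => "a1"
  'b' x 1 => "b1"
  'c' x 1 => "c1"
  'a' x 1 => "a1"
  'c' x 1 => "c1"
Compressed: "c2a1b2a1b1c1a1c1"
Compressed length: 16

16


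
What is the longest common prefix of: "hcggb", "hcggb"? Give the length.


Words: hcggb, hcggb
  Position 0: all 'h' => match
  Position 1: all 'c' => match
  Position 2: all 'g' => match
  Position 3: all 'g' => match
  Position 4: all 'b' => match
LCP = "hcggb" (length 5)

5


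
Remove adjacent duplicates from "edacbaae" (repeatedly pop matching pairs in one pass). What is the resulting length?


Input: edacbaae
Stack-based adjacent duplicate removal:
  Read 'e': push. Stack: e
  Read 'd': push. Stack: ed
  Read 'a': push. Stack: eda
  Read 'c': push. Stack: edac
  Read 'b': push. Stack: edacb
  Read 'a': push. Stack: edacba
  Read 'a': matches stack top 'a' => pop. Stack: edacb
  Read 'e': push. Stack: edacbe
Final stack: "edacbe" (length 6)

6


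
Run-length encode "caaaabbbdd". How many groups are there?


Input: caaaabbbdd
Scanning for consecutive runs:
  Group 1: 'c' x 1 (positions 0-0)
  Group 2: 'a' x 4 (positions 1-4)
  Group 3: 'b' x 3 (positions 5-7)
  Group 4: 'd' x 2 (positions 8-9)
Total groups: 4

4


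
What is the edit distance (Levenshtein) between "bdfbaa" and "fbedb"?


Computing edit distance: "bdfbaa" -> "fbedb"
DP table:
           f    b    e    d    b
      0    1    2    3    4    5
  b   1    1    1    2    3    4
  d   2    2    2    2    2    3
  f   3    2    3    3    3    3
  b   4    3    2    3    4    3
  a   5    4    3    3    4    4
  a   6    5    4    4    4    5
Edit distance = dp[6][5] = 5

5


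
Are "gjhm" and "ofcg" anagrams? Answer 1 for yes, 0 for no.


Strings: "gjhm", "ofcg"
Sorted first:  ghjm
Sorted second: cfgo
Differ at position 0: 'g' vs 'c' => not anagrams

0


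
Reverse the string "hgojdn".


Input: hgojdn
Reading characters right to left:
  Position 5: 'n'
  Position 4: 'd'
  Position 3: 'j'
  Position 2: 'o'
  Position 1: 'g'
  Position 0: 'h'
Reversed: ndjogh

ndjogh


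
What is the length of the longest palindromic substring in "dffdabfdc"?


Input: "dffdabfdc"
Checking substrings for palindromes:
  [0:4] "dffd" (len 4) => palindrome
  [1:3] "ff" (len 2) => palindrome
Longest palindromic substring: "dffd" with length 4

4


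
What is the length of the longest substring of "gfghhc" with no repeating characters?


Input: "gfghhc"
Sliding window (track last position of each char):
  Position 0 ('g'): window [0,0] length 1 -- new best
  Position 1 ('f'): window [0,1] length 2 -- new best
  Position 2 ('g'): repeat (last at 0), move window start to 1
  Position 2 ('g'): window [1,2] length 2
  Position 3 ('h'): window [1,3] length 3 -- new best
  Position 4 ('h'): repeat (last at 3), move window start to 4
  Position 4 ('h'): window [4,4] length 1
  Position 5 ('c'): window [4,5] length 2
Longest substring with no repeats: "fgh" with length 3

3


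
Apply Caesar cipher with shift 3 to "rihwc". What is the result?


Caesar cipher: shift "rihwc" by 3
  'r' (pos 17) + 3 = pos 20 = 'u'
  'i' (pos 8) + 3 = pos 11 = 'l'
  'h' (pos 7) + 3 = pos 10 = 'k'
  'w' (pos 22) + 3 = pos 25 = 'z'
  'c' (pos 2) + 3 = pos 5 = 'f'
Result: ulkzf

ulkzf


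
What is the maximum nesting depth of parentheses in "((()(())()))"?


Input: "((()(())()))"
Tracking depth:
  Position 0 '(': depth becomes 1
  Position 1 '(': depth becomes 2
  Position 2 '(': depth becomes 3
  Position 3 ')': depth becomes 2
  Position 4 '(': depth becomes 3
  Position 5 '(': depth becomes 4
  Position 6 ')': depth becomes 3
  Position 7 ')': depth becomes 2
  Position 8 '(': depth becomes 3
  Position 9 ')': depth becomes 2
  Position 10 ')': depth becomes 1
  Position 11 ')': depth becomes 0
Maximum depth reached: 4

4


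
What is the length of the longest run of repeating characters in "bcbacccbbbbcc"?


Input: "bcbacccbbbbcc"
Scanning for longest run:
  Position 1 ('c'): new char, reset run to 1
  Position 2 ('b'): new char, reset run to 1
  Position 3 ('a'): new char, reset run to 1
  Position 4 ('c'): new char, reset run to 1
  Position 5 ('c'): continues run of 'c', length=2
  Position 6 ('c'): continues run of 'c', length=3
  Position 7 ('b'): new char, reset run to 1
  Position 8 ('b'): continues run of 'b', length=2
  Position 9 ('b'): continues run of 'b', length=3
  Position 10 ('b'): continues run of 'b', length=4
  Position 11 ('c'): new char, reset run to 1
  Position 12 ('c'): continues run of 'c', length=2
Longest run: 'b' with length 4

4


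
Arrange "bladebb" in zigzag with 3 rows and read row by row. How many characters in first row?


Zigzag "bladebb" into 3 rows:
Placing characters:
  'b' => row 0
  'l' => row 1
  'a' => row 2
  'd' => row 1
  'e' => row 0
  'b' => row 1
  'b' => row 2
Rows:
  Row 0: "be"
  Row 1: "ldb"
  Row 2: "ab"
First row length: 2

2


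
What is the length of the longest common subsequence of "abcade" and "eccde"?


LCS of "abcade" and "eccde"
DP table:
           e    c    c    d    e
      0    0    0    0    0    0
  a   0    0    0    0    0    0
  b   0    0    0    0    0    0
  c   0    0    1    1    1    1
  a   0    0    1    1    1    1
  d   0    0    1    1    2    2
  e   0    1    1    1    2    3
LCS length = dp[6][5] = 3

3


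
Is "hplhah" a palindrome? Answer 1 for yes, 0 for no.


Input: hplhah
Reversed: hahlph
  Compare pos 0 ('h') with pos 5 ('h'): match
  Compare pos 1 ('p') with pos 4 ('a'): MISMATCH
  Compare pos 2 ('l') with pos 3 ('h'): MISMATCH
Result: not a palindrome

0


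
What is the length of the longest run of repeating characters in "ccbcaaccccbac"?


Input: "ccbcaaccccbac"
Scanning for longest run:
  Position 1 ('c'): continues run of 'c', length=2
  Position 2 ('b'): new char, reset run to 1
  Position 3 ('c'): new char, reset run to 1
  Position 4 ('a'): new char, reset run to 1
  Position 5 ('a'): continues run of 'a', length=2
  Position 6 ('c'): new char, reset run to 1
  Position 7 ('c'): continues run of 'c', length=2
  Position 8 ('c'): continues run of 'c', length=3
  Position 9 ('c'): continues run of 'c', length=4
  Position 10 ('b'): new char, reset run to 1
  Position 11 ('a'): new char, reset run to 1
  Position 12 ('c'): new char, reset run to 1
Longest run: 'c' with length 4

4


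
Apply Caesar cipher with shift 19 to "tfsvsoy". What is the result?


Caesar cipher: shift "tfsvsoy" by 19
  't' (pos 19) + 19 = pos 12 = 'm'
  'f' (pos 5) + 19 = pos 24 = 'y'
  's' (pos 18) + 19 = pos 11 = 'l'
  'v' (pos 21) + 19 = pos 14 = 'o'
  's' (pos 18) + 19 = pos 11 = 'l'
  'o' (pos 14) + 19 = pos 7 = 'h'
  'y' (pos 24) + 19 = pos 17 = 'r'
Result: mylolhr

mylolhr


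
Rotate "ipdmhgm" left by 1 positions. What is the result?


Input: "ipdmhgm", rotate left by 1
First 1 characters: "i"
Remaining characters: "pdmhgm"
Concatenate remaining + first: "pdmhgm" + "i" = "pdmhgmi"

pdmhgmi


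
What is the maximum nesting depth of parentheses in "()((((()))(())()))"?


Input: "()((((()))(())()))"
Tracking depth:
  Position 0 '(': depth becomes 1
  Position 1 ')': depth becomes 0
  Position 2 '(': depth becomes 1
  Position 3 '(': depth becomes 2
  Position 4 '(': depth becomes 3
  Position 5 '(': depth becomes 4
  Position 6 '(': depth becomes 5
  Position 7 ')': depth becomes 4
  Position 8 ')': depth becomes 3
  Position 9 ')': depth becomes 2
  Position 10 '(': depth becomes 3
  Position 11 '(': depth becomes 4
  Position 12 ')': depth becomes 3
  Position 13 ')': depth becomes 2
  Position 14 '(': depth becomes 3
  Position 15 ')': depth becomes 2
  Position 16 ')': depth becomes 1
  Position 17 ')': depth becomes 0
Maximum depth reached: 5

5


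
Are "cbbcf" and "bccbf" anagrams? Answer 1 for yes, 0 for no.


Strings: "cbbcf", "bccbf"
Sorted first:  bbccf
Sorted second: bbccf
Sorted forms match => anagrams

1


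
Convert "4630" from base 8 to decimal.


Input: "4630" in base 8
Positional expansion:
  Digit '4' (value 4) x 8^3 = 2048
  Digit '6' (value 6) x 8^2 = 384
  Digit '3' (value 3) x 8^1 = 24
  Digit '0' (value 0) x 8^0 = 0
Sum = 2456

2456


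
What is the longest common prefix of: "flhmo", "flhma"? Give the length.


Words: flhmo, flhma
  Position 0: all 'f' => match
  Position 1: all 'l' => match
  Position 2: all 'h' => match
  Position 3: all 'm' => match
  Position 4: ('o', 'a') => mismatch, stop
LCP = "flhm" (length 4)

4


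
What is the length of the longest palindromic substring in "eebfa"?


Input: "eebfa"
Checking substrings for palindromes:
  [0:2] "ee" (len 2) => palindrome
Longest palindromic substring: "ee" with length 2

2


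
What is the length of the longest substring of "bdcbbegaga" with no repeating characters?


Input: "bdcbbegaga"
Sliding window (track last position of each char):
  Position 0 ('b'): window [0,0] length 1 -- new best
  Position 1 ('d'): window [0,1] length 2 -- new best
  Position 2 ('c'): window [0,2] length 3 -- new best
  Position 3 ('b'): repeat (last at 0), move window start to 1
  Position 3 ('b'): window [1,3] length 3
  Position 4 ('b'): repeat (last at 3), move window start to 4
  Position 4 ('b'): window [4,4] length 1
  Position 5 ('e'): window [4,5] length 2
  Position 6 ('g'): window [4,6] length 3
  Position 7 ('a'): window [4,7] length 4 -- new best
  Position 8 ('g'): repeat (last at 6), move window start to 7
  Position 8 ('g'): window [7,8] length 2
  Position 9 ('a'): repeat (last at 7), move window start to 8
  Position 9 ('a'): window [8,9] length 2
Longest substring with no repeats: "bega" with length 4

4


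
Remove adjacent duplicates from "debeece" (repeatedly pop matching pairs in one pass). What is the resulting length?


Input: debeece
Stack-based adjacent duplicate removal:
  Read 'd': push. Stack: d
  Read 'e': push. Stack: de
  Read 'b': push. Stack: deb
  Read 'e': push. Stack: debe
  Read 'e': matches stack top 'e' => pop. Stack: deb
  Read 'c': push. Stack: debc
  Read 'e': push. Stack: debce
Final stack: "debce" (length 5)

5


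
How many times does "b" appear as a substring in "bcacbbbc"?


Searching for "b" in "bcacbbbc"
Scanning each position:
  Position 0: "b" => MATCH
  Position 1: "c" => no
  Position 2: "a" => no
  Position 3: "c" => no
  Position 4: "b" => MATCH
  Position 5: "b" => MATCH
  Position 6: "b" => MATCH
  Position 7: "c" => no
Total occurrences: 4

4


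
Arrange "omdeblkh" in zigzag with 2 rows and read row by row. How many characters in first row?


Zigzag "omdeblkh" into 2 rows:
Placing characters:
  'o' => row 0
  'm' => row 1
  'd' => row 0
  'e' => row 1
  'b' => row 0
  'l' => row 1
  'k' => row 0
  'h' => row 1
Rows:
  Row 0: "odbk"
  Row 1: "melh"
First row length: 4

4


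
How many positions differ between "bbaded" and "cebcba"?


Comparing "bbaded" and "cebcba" position by position:
  Position 0: 'b' vs 'c' => DIFFER
  Position 1: 'b' vs 'e' => DIFFER
  Position 2: 'a' vs 'b' => DIFFER
  Position 3: 'd' vs 'c' => DIFFER
  Position 4: 'e' vs 'b' => DIFFER
  Position 5: 'd' vs 'a' => DIFFER
Positions that differ: 6

6


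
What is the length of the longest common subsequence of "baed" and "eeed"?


LCS of "baed" and "eeed"
DP table:
           e    e    e    d
      0    0    0    0    0
  b   0    0    0    0    0
  a   0    0    0    0    0
  e   0    1    1    1    1
  d   0    1    1    1    2
LCS length = dp[4][4] = 2

2


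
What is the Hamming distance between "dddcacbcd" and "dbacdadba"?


Comparing "dddcacbcd" and "dbacdadba" position by position:
  Position 0: 'd' vs 'd' => same
  Position 1: 'd' vs 'b' => differ
  Position 2: 'd' vs 'a' => differ
  Position 3: 'c' vs 'c' => same
  Position 4: 'a' vs 'd' => differ
  Position 5: 'c' vs 'a' => differ
  Position 6: 'b' vs 'd' => differ
  Position 7: 'c' vs 'b' => differ
  Position 8: 'd' vs 'a' => differ
Total differences (Hamming distance): 7

7


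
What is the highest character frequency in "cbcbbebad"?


Input: cbcbbebad
Character counts:
  'a': 1
  'b': 4
  'c': 2
  'd': 1
  'e': 1
Maximum frequency: 4

4


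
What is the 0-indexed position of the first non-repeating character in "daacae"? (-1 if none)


Input: daacae
Character frequencies:
  'a': 3
  'c': 1
  'd': 1
  'e': 1
Scanning left to right for freq == 1:
  Position 0 ('d'): unique! => answer = 0

0


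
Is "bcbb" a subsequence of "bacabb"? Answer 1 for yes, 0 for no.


Check if "bcbb" is a subsequence of "bacabb"
Greedy scan:
  Position 0 ('b'): matches sub[0] = 'b'
  Position 1 ('a'): no match needed
  Position 2 ('c'): matches sub[1] = 'c'
  Position 3 ('a'): no match needed
  Position 4 ('b'): matches sub[2] = 'b'
  Position 5 ('b'): matches sub[3] = 'b'
All 4 characters matched => is a subsequence

1


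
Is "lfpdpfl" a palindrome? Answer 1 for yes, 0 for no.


Input: lfpdpfl
Reversed: lfpdpfl
  Compare pos 0 ('l') with pos 6 ('l'): match
  Compare pos 1 ('f') with pos 5 ('f'): match
  Compare pos 2 ('p') with pos 4 ('p'): match
Result: palindrome

1


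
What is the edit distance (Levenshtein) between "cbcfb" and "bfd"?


Computing edit distance: "cbcfb" -> "bfd"
DP table:
           b    f    d
      0    1    2    3
  c   1    1    2    3
  b   2    1    2    3
  c   3    2    2    3
  f   4    3    2    3
  b   5    4    3    3
Edit distance = dp[5][3] = 3

3


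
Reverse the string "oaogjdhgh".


Input: oaogjdhgh
Reading characters right to left:
  Position 8: 'h'
  Position 7: 'g'
  Position 6: 'h'
  Position 5: 'd'
  Position 4: 'j'
  Position 3: 'g'
  Position 2: 'o'
  Position 1: 'a'
  Position 0: 'o'
Reversed: hghdjgoao

hghdjgoao


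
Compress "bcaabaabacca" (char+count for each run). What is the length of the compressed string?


Input: bcaabaabacca
Runs:
  'b' x 1 => "b1"
  'c' x 1 => "c1"
  'a' x 2 => "a2"
  'b' x 1 => "b1"
  'a' x 2 => "a2"
  'b' x 1 => "b1"
  'a' x 1 => "a1"
  'c' x 2 => "c2"
  'a' x 1 => "a1"
Compressed: "b1c1a2b1a2b1a1c2a1"
Compressed length: 18

18


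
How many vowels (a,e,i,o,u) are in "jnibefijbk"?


Input: jnibefijbk
Checking each character:
  'j' at position 0: consonant
  'n' at position 1: consonant
  'i' at position 2: vowel (running total: 1)
  'b' at position 3: consonant
  'e' at position 4: vowel (running total: 2)
  'f' at position 5: consonant
  'i' at position 6: vowel (running total: 3)
  'j' at position 7: consonant
  'b' at position 8: consonant
  'k' at position 9: consonant
Total vowels: 3

3


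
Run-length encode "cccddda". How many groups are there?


Input: cccddda
Scanning for consecutive runs:
  Group 1: 'c' x 3 (positions 0-2)
  Group 2: 'd' x 3 (positions 3-5)
  Group 3: 'a' x 1 (positions 6-6)
Total groups: 3

3


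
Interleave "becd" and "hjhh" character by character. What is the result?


Interleaving "becd" and "hjhh":
  Position 0: 'b' from first, 'h' from second => "bh"
  Position 1: 'e' from first, 'j' from second => "ej"
  Position 2: 'c' from first, 'h' from second => "ch"
  Position 3: 'd' from first, 'h' from second => "dh"
Result: bhejchdh

bhejchdh


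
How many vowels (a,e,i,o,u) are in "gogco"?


Input: gogco
Checking each character:
  'g' at position 0: consonant
  'o' at position 1: vowel (running total: 1)
  'g' at position 2: consonant
  'c' at position 3: consonant
  'o' at position 4: vowel (running total: 2)
Total vowels: 2

2


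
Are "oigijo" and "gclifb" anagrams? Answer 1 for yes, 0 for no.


Strings: "oigijo", "gclifb"
Sorted first:  giijoo
Sorted second: bcfgil
Differ at position 0: 'g' vs 'b' => not anagrams

0


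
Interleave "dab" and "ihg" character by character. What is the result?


Interleaving "dab" and "ihg":
  Position 0: 'd' from first, 'i' from second => "di"
  Position 1: 'a' from first, 'h' from second => "ah"
  Position 2: 'b' from first, 'g' from second => "bg"
Result: diahbg

diahbg


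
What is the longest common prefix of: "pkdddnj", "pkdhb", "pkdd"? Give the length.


Words: pkdddnj, pkdhb, pkdd
  Position 0: all 'p' => match
  Position 1: all 'k' => match
  Position 2: all 'd' => match
  Position 3: ('d', 'h', 'd') => mismatch, stop
LCP = "pkd" (length 3)

3


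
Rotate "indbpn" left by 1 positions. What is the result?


Input: "indbpn", rotate left by 1
First 1 characters: "i"
Remaining characters: "ndbpn"
Concatenate remaining + first: "ndbpn" + "i" = "ndbpni"

ndbpni


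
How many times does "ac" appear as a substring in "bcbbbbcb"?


Searching for "ac" in "bcbbbbcb"
Scanning each position:
  Position 0: "bc" => no
  Position 1: "cb" => no
  Position 2: "bb" => no
  Position 3: "bb" => no
  Position 4: "bb" => no
  Position 5: "bc" => no
  Position 6: "cb" => no
Total occurrences: 0

0


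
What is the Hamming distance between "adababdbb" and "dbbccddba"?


Comparing "adababdbb" and "dbbccddba" position by position:
  Position 0: 'a' vs 'd' => differ
  Position 1: 'd' vs 'b' => differ
  Position 2: 'a' vs 'b' => differ
  Position 3: 'b' vs 'c' => differ
  Position 4: 'a' vs 'c' => differ
  Position 5: 'b' vs 'd' => differ
  Position 6: 'd' vs 'd' => same
  Position 7: 'b' vs 'b' => same
  Position 8: 'b' vs 'a' => differ
Total differences (Hamming distance): 7

7
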